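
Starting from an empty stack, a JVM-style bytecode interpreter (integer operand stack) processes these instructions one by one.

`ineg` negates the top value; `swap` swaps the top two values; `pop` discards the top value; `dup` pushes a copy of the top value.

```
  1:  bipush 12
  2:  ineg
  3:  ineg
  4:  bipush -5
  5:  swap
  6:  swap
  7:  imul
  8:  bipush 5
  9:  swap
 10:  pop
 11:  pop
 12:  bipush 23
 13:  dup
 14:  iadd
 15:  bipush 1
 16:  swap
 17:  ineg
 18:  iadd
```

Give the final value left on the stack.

bipush 12  12
ineg       -12
ineg       12
bipush -5  12 -5
swap       -5 12
swap       12 -5
imul       -60
bipush 5   -60 5
swap       5 -60
pop        5
pop        (empty)
bipush 23  23
dup        23 23
iadd       46
bipush 1   46 1
swap       1 46
ineg       1 -46
iadd       -45

-45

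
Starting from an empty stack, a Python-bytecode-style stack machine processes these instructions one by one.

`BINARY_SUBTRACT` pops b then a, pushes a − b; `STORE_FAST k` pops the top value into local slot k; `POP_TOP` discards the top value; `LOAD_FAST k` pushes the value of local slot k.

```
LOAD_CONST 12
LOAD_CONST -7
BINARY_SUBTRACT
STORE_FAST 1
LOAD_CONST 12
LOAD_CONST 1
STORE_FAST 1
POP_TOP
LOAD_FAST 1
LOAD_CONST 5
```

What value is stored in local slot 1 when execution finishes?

1

LOAD_CONST 12   : 12
LOAD_CONST -7   : 12 -7
BINARY_SUBTRACT : 19
STORE_FAST 1    : (empty)
LOAD_CONST 12   : 12
LOAD_CONST 1    : 12 1
STORE_FAST 1    : 12
POP_TOP         : (empty)
LOAD_FAST 1     : 1
LOAD_CONST 5    : 1 5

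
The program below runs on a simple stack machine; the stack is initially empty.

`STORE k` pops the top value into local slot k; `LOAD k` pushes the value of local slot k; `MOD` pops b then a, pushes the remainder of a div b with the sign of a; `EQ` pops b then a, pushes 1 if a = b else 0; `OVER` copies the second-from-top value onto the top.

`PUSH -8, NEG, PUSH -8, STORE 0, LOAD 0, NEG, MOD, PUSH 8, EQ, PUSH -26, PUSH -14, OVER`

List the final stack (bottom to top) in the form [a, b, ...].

[0, -26, -14, -26]

PUSH -8   -8
NEG       8
PUSH -8   8 -8
STORE 0   8
LOAD 0    8 -8
NEG       8 8
MOD       0
PUSH 8    0 8
EQ        0
PUSH -26  0 -26
PUSH -14  0 -26 -14
OVER      0 -26 -14 -26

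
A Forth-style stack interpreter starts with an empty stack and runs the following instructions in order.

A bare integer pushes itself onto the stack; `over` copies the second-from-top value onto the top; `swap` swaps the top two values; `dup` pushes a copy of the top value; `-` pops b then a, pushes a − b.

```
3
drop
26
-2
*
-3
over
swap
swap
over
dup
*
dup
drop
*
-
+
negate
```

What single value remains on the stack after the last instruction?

-413

3      -> 3
drop   -> (empty)
26     -> 26
-2     -> 26 -2
*      -> -52
-3     -> -52 -3
over   -> -52 -3 -52
swap   -> -52 -52 -3
swap   -> -52 -3 -52
over   -> -52 -3 -52 -3
dup    -> -52 -3 -52 -3 -3
*      -> -52 -3 -52 9
dup    -> -52 -3 -52 9 9
drop   -> -52 -3 -52 9
*      -> -52 -3 -468
-      -> -52 465
+      -> 413
negate -> -413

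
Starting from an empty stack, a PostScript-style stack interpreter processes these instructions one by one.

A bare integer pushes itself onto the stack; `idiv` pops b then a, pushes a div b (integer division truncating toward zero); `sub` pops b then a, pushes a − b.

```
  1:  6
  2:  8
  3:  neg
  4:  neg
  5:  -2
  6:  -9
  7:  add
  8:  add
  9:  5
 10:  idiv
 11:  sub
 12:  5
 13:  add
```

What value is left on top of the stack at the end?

6    -> 6
8    -> 6 8
neg  -> 6 -8
neg  -> 6 8
-2   -> 6 8 -2
-9   -> 6 8 -2 -9
add  -> 6 8 -11
add  -> 6 -3
5    -> 6 -3 5
idiv -> 6 0
sub  -> 6
5    -> 6 5
add  -> 11

11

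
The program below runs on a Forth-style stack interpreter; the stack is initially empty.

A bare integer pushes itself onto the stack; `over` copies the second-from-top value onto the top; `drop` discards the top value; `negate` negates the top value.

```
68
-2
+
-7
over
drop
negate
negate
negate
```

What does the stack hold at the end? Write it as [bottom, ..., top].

68     -> [68]
-2     -> [68, -2]
+      -> [66]
-7     -> [66, -7]
over   -> [66, -7, 66]
drop   -> [66, -7]
negate -> [66, 7]
negate -> [66, -7]
negate -> [66, 7]

[66, 7]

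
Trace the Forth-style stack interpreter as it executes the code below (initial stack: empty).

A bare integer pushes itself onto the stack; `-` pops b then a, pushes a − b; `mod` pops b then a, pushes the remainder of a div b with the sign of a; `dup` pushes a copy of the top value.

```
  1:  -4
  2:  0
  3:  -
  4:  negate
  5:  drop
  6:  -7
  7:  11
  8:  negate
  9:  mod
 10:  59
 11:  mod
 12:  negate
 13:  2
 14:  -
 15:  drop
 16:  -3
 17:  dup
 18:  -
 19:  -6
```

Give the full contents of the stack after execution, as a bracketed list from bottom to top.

-4      -4
0       -4 0
-       -4
negate  4
drop    (empty)
-7      -7
11      -7 11
negate  -7 -11
mod     -7
59      -7 59
mod     -7
negate  7
2       7 2
-       5
drop    (empty)
-3      -3
dup     -3 -3
-       0
-6      0 -6

[0, -6]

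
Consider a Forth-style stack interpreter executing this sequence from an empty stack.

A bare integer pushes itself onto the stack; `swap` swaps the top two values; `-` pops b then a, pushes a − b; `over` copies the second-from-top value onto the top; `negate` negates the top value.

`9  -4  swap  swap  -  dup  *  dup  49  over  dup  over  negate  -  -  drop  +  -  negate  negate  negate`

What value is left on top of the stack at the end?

49

9       [9]
-4      [9, -4]
swap    [-4, 9]
swap    [9, -4]
-       [13]
dup     [13, 13]
*       [169]
dup     [169, 169]
49      [169, 169, 49]
over    [169, 169, 49, 169]
dup     [169, 169, 49, 169, 169]
over    [169, 169, 49, 169, 169, 169]
negate  [169, 169, 49, 169, 169, -169]
-       [169, 169, 49, 169, 338]
-       [169, 169, 49, -169]
drop    [169, 169, 49]
+       [169, 218]
-       [-49]
negate  [49]
negate  [-49]
negate  [49]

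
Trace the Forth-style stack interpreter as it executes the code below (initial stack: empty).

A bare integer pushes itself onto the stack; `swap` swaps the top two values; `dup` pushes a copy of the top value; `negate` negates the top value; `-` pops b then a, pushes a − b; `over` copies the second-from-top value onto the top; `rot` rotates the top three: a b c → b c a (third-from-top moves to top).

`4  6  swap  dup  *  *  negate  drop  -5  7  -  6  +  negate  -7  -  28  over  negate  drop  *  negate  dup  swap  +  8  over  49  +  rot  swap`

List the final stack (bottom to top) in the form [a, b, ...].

4       [4]
6       [4, 6]
swap    [6, 4]
dup     [6, 4, 4]
*       [6, 16]
*       [96]
negate  [-96]
drop    []
-5      [-5]
7       [-5, 7]
-       [-12]
6       [-12, 6]
+       [-6]
negate  [6]
-7      [6, -7]
-       [13]
28      [13, 28]
over    [13, 28, 13]
negate  [13, 28, -13]
drop    [13, 28]
*       [364]
negate  [-364]
dup     [-364, -364]
swap    [-364, -364]
+       [-728]
8       [-728, 8]
over    [-728, 8, -728]
49      [-728, 8, -728, 49]
+       [-728, 8, -679]
rot     [8, -679, -728]
swap    [8, -728, -679]

[8, -728, -679]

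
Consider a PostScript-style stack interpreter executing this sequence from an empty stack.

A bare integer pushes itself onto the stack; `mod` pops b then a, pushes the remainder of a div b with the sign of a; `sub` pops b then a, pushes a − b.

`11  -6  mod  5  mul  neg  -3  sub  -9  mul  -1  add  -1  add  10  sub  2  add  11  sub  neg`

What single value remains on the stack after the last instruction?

11   [11]
-6   [11, -6]
mod  [5]
5    [5, 5]
mul  [25]
neg  [-25]
-3   [-25, -3]
sub  [-22]
-9   [-22, -9]
mul  [198]
-1   [198, -1]
add  [197]
-1   [197, -1]
add  [196]
10   [196, 10]
sub  [186]
2    [186, 2]
add  [188]
11   [188, 11]
sub  [177]
neg  [-177]

-177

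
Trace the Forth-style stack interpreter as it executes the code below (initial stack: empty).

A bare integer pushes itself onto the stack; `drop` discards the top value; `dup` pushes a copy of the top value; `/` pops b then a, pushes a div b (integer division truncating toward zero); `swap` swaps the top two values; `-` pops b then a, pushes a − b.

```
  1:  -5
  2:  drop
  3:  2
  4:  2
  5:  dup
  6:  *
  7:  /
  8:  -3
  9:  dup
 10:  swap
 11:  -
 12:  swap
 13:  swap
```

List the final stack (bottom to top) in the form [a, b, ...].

[0, 0]

-5   → [-5]
drop → []
2    → [2]
2    → [2, 2]
dup  → [2, 2, 2]
*    → [2, 4]
/    → [0]
-3   → [0, -3]
dup  → [0, -3, -3]
swap → [0, -3, -3]
-    → [0, 0]
swap → [0, 0]
swap → [0, 0]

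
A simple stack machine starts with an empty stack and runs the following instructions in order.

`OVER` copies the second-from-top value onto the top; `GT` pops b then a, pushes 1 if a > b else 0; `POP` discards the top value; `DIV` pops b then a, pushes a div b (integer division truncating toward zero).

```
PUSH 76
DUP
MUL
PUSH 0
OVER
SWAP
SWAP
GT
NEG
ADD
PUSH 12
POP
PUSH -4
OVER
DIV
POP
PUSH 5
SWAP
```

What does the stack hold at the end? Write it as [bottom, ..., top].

[5, 5776]

PUSH 76  76
DUP      76 76
MUL      5776
PUSH 0   5776 0
OVER     5776 0 5776
SWAP     5776 5776 0
SWAP     5776 0 5776
GT       5776 0
NEG      5776 0
ADD      5776
PUSH 12  5776 12
POP      5776
PUSH -4  5776 -4
OVER     5776 -4 5776
DIV      5776 0
POP      5776
PUSH 5   5776 5
SWAP     5 5776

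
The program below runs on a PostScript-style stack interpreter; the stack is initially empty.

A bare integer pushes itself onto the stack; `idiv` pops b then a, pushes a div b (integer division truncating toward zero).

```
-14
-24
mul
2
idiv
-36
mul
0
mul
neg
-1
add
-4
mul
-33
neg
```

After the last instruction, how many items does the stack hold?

2

-14  : -14
-24  : -14 -24
mul  : 336
2    : 336 2
idiv : 168
-36  : 168 -36
mul  : -6048
0    : -6048 0
mul  : 0
neg  : 0
-1   : 0 -1
add  : -1
-4   : -1 -4
mul  : 4
-33  : 4 -33
neg  : 4 33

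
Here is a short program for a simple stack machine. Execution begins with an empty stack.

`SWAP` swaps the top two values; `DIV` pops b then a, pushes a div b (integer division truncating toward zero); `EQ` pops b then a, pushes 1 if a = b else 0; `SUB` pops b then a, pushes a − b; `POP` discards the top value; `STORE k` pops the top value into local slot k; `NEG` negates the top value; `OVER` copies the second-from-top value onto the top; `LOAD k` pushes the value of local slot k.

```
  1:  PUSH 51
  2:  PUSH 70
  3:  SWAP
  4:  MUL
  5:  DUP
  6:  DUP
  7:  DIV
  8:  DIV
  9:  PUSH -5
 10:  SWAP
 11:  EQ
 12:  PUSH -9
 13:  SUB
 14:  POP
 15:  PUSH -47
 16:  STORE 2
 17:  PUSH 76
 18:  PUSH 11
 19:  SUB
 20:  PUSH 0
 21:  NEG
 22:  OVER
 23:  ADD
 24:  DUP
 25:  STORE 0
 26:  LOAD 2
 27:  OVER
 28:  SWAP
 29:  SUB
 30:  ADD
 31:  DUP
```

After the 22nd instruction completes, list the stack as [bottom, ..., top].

[65, 0, 65]

PUSH 51  → 51
PUSH 70  → 51 70
SWAP     → 70 51
MUL      → 3570
DUP      → 3570 3570
DUP      → 3570 3570 3570
DIV      → 3570 1
DIV      → 3570
PUSH -5  → 3570 -5
SWAP     → -5 3570
EQ       → 0
PUSH -9  → 0 -9
SUB      → 9
POP      → (empty)
PUSH -47 → -47
STORE 2  → (empty)
PUSH 76  → 76
PUSH 11  → 76 11
SUB      → 65
PUSH 0   → 65 0
NEG      → 65 0
OVER     → 65 0 65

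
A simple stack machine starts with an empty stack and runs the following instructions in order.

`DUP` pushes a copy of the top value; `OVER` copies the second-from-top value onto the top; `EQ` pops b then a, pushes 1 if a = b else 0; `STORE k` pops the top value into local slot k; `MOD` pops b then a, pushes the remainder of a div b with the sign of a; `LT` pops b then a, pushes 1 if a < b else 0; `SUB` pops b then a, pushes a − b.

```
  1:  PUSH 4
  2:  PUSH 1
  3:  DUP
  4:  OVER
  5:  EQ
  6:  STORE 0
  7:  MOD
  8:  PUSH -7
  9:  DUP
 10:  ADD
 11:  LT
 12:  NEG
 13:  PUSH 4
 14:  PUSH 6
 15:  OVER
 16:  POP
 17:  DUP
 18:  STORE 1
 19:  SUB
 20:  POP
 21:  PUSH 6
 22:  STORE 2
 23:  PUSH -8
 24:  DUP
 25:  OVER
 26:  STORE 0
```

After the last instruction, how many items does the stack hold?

PUSH 4  : 4
PUSH 1  : 4 1
DUP     : 4 1 1
OVER    : 4 1 1 1
EQ      : 4 1 1
STORE 0 : 4 1
MOD     : 0
PUSH -7 : 0 -7
DUP     : 0 -7 -7
ADD     : 0 -14
LT      : 0
NEG     : 0
PUSH 4  : 0 4
PUSH 6  : 0 4 6
OVER    : 0 4 6 4
POP     : 0 4 6
DUP     : 0 4 6 6
STORE 1 : 0 4 6
SUB     : 0 -2
POP     : 0
PUSH 6  : 0 6
STORE 2 : 0
PUSH -8 : 0 -8
DUP     : 0 -8 -8
OVER    : 0 -8 -8 -8
STORE 0 : 0 -8 -8

3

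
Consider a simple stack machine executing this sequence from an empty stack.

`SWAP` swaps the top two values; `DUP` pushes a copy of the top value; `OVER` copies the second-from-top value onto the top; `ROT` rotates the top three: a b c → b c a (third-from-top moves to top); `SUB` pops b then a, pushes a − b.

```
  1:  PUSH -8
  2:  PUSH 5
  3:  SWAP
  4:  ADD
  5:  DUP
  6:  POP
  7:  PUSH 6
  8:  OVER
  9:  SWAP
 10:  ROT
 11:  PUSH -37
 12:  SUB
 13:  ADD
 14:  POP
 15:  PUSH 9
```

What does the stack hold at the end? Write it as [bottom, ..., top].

PUSH -8  → -8
PUSH 5   → -8 5
SWAP     → 5 -8
ADD      → -3
DUP      → -3 -3
POP      → -3
PUSH 6   → -3 6
OVER     → -3 6 -3
SWAP     → -3 -3 6
ROT      → -3 6 -3
PUSH -37 → -3 6 -3 -37
SUB      → -3 6 34
ADD      → -3 40
POP      → -3
PUSH 9   → -3 9

[-3, 9]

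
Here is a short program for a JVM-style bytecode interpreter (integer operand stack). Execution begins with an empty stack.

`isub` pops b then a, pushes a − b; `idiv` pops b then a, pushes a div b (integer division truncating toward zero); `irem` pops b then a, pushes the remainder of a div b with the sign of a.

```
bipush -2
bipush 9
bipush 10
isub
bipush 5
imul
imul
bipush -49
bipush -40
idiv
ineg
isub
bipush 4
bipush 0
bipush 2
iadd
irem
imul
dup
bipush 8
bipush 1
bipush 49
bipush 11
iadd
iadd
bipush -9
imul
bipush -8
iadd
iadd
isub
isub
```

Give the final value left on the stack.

-549

bipush -2  -> -2
bipush 9   -> -2 9
bipush 10  -> -2 9 10
isub       -> -2 -1
bipush 5   -> -2 -1 5
imul       -> -2 -5
imul       -> 10
bipush -49 -> 10 -49
bipush -40 -> 10 -49 -40
idiv       -> 10 1
ineg       -> 10 -1
isub       -> 11
bipush 4   -> 11 4
bipush 0   -> 11 4 0
bipush 2   -> 11 4 0 2
iadd       -> 11 4 2
irem       -> 11 0
imul       -> 0
dup        -> 0 0
bipush 8   -> 0 0 8
bipush 1   -> 0 0 8 1
bipush 49  -> 0 0 8 1 49
bipush 11  -> 0 0 8 1 49 11
iadd       -> 0 0 8 1 60
iadd       -> 0 0 8 61
bipush -9  -> 0 0 8 61 -9
imul       -> 0 0 8 -549
bipush -8  -> 0 0 8 -549 -8
iadd       -> 0 0 8 -557
iadd       -> 0 0 -549
isub       -> 0 549
isub       -> -549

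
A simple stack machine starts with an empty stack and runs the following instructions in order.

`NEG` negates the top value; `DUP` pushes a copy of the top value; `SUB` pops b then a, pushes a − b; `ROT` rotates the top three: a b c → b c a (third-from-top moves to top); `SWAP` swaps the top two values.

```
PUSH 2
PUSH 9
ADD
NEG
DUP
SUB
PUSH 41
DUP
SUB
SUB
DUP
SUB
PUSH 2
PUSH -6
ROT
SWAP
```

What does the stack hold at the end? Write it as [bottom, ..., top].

PUSH 2  : [2]
PUSH 9  : [2, 9]
ADD     : [11]
NEG     : [-11]
DUP     : [-11, -11]
SUB     : [0]
PUSH 41 : [0, 41]
DUP     : [0, 41, 41]
SUB     : [0, 0]
SUB     : [0]
DUP     : [0, 0]
SUB     : [0]
PUSH 2  : [0, 2]
PUSH -6 : [0, 2, -6]
ROT     : [2, -6, 0]
SWAP    : [2, 0, -6]

[2, 0, -6]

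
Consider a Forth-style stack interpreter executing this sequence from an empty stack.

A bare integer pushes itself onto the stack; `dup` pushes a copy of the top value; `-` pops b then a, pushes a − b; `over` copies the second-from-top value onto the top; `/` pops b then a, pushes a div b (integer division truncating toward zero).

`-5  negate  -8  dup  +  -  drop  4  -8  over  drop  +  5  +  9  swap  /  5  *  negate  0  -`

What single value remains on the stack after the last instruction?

-45

-5     -> [-5]
negate -> [5]
-8     -> [5, -8]
dup    -> [5, -8, -8]
+      -> [5, -16]
-      -> [21]
drop   -> []
4      -> [4]
-8     -> [4, -8]
over   -> [4, -8, 4]
drop   -> [4, -8]
+      -> [-4]
5      -> [-4, 5]
+      -> [1]
9      -> [1, 9]
swap   -> [9, 1]
/      -> [9]
5      -> [9, 5]
*      -> [45]
negate -> [-45]
0      -> [-45, 0]
-      -> [-45]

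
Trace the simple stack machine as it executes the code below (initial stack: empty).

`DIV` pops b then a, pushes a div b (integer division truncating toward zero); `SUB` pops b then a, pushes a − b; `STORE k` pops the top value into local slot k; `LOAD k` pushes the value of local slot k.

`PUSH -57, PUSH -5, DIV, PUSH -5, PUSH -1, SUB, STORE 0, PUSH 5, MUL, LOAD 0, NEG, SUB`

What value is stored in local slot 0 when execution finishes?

PUSH -57 → [-57]
PUSH -5  → [-57, -5]
DIV      → [11]
PUSH -5  → [11, -5]
PUSH -1  → [11, -5, -1]
SUB      → [11, -4]
STORE 0  → [11]
PUSH 5   → [11, 5]
MUL      → [55]
LOAD 0   → [55, -4]
NEG      → [55, 4]
SUB      → [51]

-4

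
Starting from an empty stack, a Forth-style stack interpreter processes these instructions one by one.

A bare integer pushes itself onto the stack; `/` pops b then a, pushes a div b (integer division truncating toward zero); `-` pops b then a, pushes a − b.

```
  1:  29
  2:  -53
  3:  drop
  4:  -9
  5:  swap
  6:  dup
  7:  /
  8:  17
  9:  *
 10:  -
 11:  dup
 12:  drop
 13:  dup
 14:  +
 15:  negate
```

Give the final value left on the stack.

52

29     → 29
-53    → 29 -53
drop   → 29
-9     → 29 -9
swap   → -9 29
dup    → -9 29 29
/      → -9 1
17     → -9 1 17
*      → -9 17
-      → -26
dup    → -26 -26
drop   → -26
dup    → -26 -26
+      → -52
negate → 52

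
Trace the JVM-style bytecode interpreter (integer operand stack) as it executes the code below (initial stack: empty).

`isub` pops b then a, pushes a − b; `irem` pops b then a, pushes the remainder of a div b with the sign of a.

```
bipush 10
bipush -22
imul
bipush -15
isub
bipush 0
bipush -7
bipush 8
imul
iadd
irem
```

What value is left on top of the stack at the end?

bipush 10  → 10
bipush -22 → 10 -22
imul       → -220
bipush -15 → -220 -15
isub       → -205
bipush 0   → -205 0
bipush -7  → -205 0 -7
bipush 8   → -205 0 -7 8
imul       → -205 0 -56
iadd       → -205 -56
irem       → -37

-37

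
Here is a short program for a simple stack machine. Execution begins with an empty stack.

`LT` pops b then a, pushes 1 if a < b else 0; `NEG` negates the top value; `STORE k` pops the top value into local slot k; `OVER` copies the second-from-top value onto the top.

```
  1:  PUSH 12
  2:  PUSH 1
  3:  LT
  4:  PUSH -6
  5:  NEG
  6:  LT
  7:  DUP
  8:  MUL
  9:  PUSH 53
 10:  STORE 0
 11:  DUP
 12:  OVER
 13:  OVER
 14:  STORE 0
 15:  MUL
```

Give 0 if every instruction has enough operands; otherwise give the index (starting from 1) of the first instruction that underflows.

PUSH 12  [12]
PUSH 1   [12, 1]
LT       [0]
PUSH -6  [0, -6]
NEG      [0, 6]
LT       [1]
DUP      [1, 1]
MUL      [1]
PUSH 53  [1, 53]
STORE 0  [1]
DUP      [1, 1]
OVER     [1, 1, 1]
OVER     [1, 1, 1, 1]
STORE 0  [1, 1, 1]
MUL      [1, 1]

0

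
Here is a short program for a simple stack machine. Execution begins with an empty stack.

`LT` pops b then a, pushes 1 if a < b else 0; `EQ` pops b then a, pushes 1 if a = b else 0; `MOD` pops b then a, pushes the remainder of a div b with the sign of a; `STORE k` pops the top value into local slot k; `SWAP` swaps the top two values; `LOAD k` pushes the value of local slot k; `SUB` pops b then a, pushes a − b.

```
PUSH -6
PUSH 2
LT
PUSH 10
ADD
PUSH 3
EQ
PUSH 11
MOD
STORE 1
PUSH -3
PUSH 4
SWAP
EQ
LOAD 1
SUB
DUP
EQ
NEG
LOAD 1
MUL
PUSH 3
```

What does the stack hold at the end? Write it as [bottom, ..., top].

PUSH -6  -6
PUSH 2   -6 2
LT       1
PUSH 10  1 10
ADD      11
PUSH 3   11 3
EQ       0
PUSH 11  0 11
MOD      0
STORE 1  (empty)
PUSH -3  -3
PUSH 4   -3 4
SWAP     4 -3
EQ       0
LOAD 1   0 0
SUB      0
DUP      0 0
EQ       1
NEG      -1
LOAD 1   -1 0
MUL      0
PUSH 3   0 3

[0, 3]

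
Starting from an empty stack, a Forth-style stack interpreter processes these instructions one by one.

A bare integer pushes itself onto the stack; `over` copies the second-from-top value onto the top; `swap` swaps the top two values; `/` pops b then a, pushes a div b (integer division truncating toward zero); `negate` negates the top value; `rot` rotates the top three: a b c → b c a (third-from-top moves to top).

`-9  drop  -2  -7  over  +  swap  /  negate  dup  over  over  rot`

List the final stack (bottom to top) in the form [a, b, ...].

-9     : [-9]
drop   : []
-2     : [-2]
-7     : [-2, -7]
over   : [-2, -7, -2]
+      : [-2, -9]
swap   : [-9, -2]
/      : [4]
negate : [-4]
dup    : [-4, -4]
over   : [-4, -4, -4]
over   : [-4, -4, -4, -4]
rot    : [-4, -4, -4, -4]

[-4, -4, -4, -4]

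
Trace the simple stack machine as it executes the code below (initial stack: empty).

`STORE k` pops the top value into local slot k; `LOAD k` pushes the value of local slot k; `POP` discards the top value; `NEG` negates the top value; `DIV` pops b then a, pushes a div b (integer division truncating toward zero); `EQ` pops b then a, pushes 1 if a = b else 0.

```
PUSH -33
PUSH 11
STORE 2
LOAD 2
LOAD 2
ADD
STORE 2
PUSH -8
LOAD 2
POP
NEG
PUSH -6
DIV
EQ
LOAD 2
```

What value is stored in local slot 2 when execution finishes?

22

PUSH -33 → [-33]
PUSH 11  → [-33, 11]
STORE 2  → [-33]
LOAD 2   → [-33, 11]
LOAD 2   → [-33, 11, 11]
ADD      → [-33, 22]
STORE 2  → [-33]
PUSH -8  → [-33, -8]
LOAD 2   → [-33, -8, 22]
POP      → [-33, -8]
NEG      → [-33, 8]
PUSH -6  → [-33, 8, -6]
DIV      → [-33, -1]
EQ       → [0]
LOAD 2   → [0, 22]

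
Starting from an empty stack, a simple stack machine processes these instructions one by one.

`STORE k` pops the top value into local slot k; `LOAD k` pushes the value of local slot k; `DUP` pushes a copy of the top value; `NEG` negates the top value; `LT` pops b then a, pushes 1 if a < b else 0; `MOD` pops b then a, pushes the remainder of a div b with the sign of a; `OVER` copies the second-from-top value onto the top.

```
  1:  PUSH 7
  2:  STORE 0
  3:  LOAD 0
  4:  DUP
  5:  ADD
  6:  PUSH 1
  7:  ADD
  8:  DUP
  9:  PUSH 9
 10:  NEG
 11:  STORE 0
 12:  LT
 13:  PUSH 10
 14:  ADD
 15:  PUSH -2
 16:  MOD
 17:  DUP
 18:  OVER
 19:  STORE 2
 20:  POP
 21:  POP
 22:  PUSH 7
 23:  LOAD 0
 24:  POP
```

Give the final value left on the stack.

PUSH 7  → [7]
STORE 0 → []
LOAD 0  → [7]
DUP     → [7, 7]
ADD     → [14]
PUSH 1  → [14, 1]
ADD     → [15]
DUP     → [15, 15]
PUSH 9  → [15, 15, 9]
NEG     → [15, 15, -9]
STORE 0 → [15, 15]
LT      → [0]
PUSH 10 → [0, 10]
ADD     → [10]
PUSH -2 → [10, -2]
MOD     → [0]
DUP     → [0, 0]
OVER    → [0, 0, 0]
STORE 2 → [0, 0]
POP     → [0]
POP     → []
PUSH 7  → [7]
LOAD 0  → [7, -9]
POP     → [7]

7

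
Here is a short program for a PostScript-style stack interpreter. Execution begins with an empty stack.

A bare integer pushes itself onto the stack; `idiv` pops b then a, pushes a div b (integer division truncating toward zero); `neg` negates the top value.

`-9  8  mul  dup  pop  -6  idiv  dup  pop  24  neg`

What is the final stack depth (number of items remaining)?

2

-9   : [-9]
8    : [-9, 8]
mul  : [-72]
dup  : [-72, -72]
pop  : [-72]
-6   : [-72, -6]
idiv : [12]
dup  : [12, 12]
pop  : [12]
24   : [12, 24]
neg  : [12, -24]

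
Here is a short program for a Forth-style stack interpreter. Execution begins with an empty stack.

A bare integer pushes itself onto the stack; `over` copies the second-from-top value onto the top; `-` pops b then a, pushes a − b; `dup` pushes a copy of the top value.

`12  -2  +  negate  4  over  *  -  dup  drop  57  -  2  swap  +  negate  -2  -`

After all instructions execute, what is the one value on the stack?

27

12     : 12
-2     : 12 -2
+      : 10
negate : -10
4      : -10 4
over   : -10 4 -10
*      : -10 -40
-      : 30
dup    : 30 30
drop   : 30
57     : 30 57
-      : -27
2      : -27 2
swap   : 2 -27
+      : -25
negate : 25
-2     : 25 -2
-      : 27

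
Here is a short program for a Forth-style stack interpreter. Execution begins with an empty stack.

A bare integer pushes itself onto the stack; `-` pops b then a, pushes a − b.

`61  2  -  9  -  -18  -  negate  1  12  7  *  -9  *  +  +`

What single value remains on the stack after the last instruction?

61     -> 61
2      -> 61 2
-      -> 59
9      -> 59 9
-      -> 50
-18    -> 50 -18
-      -> 68
negate -> -68
1      -> -68 1
12     -> -68 1 12
7      -> -68 1 12 7
*      -> -68 1 84
-9     -> -68 1 84 -9
*      -> -68 1 -756
+      -> -68 -755
+      -> -823

-823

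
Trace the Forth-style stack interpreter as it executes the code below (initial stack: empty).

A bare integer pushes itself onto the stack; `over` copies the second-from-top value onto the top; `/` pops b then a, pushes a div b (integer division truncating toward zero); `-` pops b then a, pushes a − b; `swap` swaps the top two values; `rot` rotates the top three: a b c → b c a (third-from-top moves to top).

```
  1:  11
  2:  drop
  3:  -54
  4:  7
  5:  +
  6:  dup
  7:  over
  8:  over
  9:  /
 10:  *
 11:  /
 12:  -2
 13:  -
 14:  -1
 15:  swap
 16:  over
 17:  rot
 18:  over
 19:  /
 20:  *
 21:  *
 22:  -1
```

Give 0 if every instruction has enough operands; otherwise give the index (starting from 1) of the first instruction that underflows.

0

11    [11]
drop  []
-54   [-54]
7     [-54, 7]
+     [-47]
dup   [-47, -47]
over  [-47, -47, -47]
over  [-47, -47, -47, -47]
/     [-47, -47, 1]
*     [-47, -47]
/     [1]
-2    [1, -2]
-     [3]
-1    [3, -1]
swap  [-1, 3]
over  [-1, 3, -1]
rot   [3, -1, -1]
over  [3, -1, -1, -1]
/     [3, -1, 1]
*     [3, -1]
*     [-3]
-1    [-3, -1]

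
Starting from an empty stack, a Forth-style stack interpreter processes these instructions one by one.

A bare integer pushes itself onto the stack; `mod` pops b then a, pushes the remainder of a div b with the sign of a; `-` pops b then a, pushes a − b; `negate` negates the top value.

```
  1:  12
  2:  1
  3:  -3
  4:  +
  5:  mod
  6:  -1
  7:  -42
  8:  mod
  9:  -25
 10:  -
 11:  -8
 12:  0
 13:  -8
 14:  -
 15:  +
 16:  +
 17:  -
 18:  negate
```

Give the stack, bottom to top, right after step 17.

[-24]

12  : 12
1   : 12 1
-3  : 12 1 -3
+   : 12 -2
mod : 0
-1  : 0 -1
-42 : 0 -1 -42
mod : 0 -1
-25 : 0 -1 -25
-   : 0 24
-8  : 0 24 -8
0   : 0 24 -8 0
-8  : 0 24 -8 0 -8
-   : 0 24 -8 8
+   : 0 24 0
+   : 0 24
-   : -24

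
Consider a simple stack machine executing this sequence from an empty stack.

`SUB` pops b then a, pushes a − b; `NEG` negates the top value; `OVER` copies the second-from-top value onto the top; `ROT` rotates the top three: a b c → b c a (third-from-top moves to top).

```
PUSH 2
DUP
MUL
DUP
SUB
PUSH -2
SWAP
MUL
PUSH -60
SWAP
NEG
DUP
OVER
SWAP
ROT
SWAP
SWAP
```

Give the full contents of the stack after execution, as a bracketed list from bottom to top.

PUSH 2   -> [2]
DUP      -> [2, 2]
MUL      -> [4]
DUP      -> [4, 4]
SUB      -> [0]
PUSH -2  -> [0, -2]
SWAP     -> [-2, 0]
MUL      -> [0]
PUSH -60 -> [0, -60]
SWAP     -> [-60, 0]
NEG      -> [-60, 0]
DUP      -> [-60, 0, 0]
OVER     -> [-60, 0, 0, 0]
SWAP     -> [-60, 0, 0, 0]
ROT      -> [-60, 0, 0, 0]
SWAP     -> [-60, 0, 0, 0]
SWAP     -> [-60, 0, 0, 0]

[-60, 0, 0, 0]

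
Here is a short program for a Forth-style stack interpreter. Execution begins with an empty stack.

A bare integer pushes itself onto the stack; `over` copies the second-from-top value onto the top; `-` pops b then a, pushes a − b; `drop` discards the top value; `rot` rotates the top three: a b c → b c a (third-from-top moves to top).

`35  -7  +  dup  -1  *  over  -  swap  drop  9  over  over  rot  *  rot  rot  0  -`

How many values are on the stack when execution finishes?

35   → 35
-7   → 35 -7
+    → 28
dup  → 28 28
-1   → 28 28 -1
*    → 28 -28
over → 28 -28 28
-    → 28 -56
swap → -56 28
drop → -56
9    → -56 9
over → -56 9 -56
over → -56 9 -56 9
rot  → -56 -56 9 9
*    → -56 -56 81
rot  → -56 81 -56
rot  → 81 -56 -56
0    → 81 -56 -56 0
-    → 81 -56 -56

3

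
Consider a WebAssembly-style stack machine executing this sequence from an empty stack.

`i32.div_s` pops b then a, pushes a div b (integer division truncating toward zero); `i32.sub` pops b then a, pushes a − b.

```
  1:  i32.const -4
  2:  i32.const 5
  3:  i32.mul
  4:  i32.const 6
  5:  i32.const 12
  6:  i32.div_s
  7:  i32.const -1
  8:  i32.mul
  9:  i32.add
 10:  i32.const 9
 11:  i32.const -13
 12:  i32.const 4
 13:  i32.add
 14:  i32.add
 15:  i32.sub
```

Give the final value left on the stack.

-20

i32.const -4  → -4
i32.const 5   → -4 5
i32.mul       → -20
i32.const 6   → -20 6
i32.const 12  → -20 6 12
i32.div_s     → -20 0
i32.const -1  → -20 0 -1
i32.mul       → -20 0
i32.add       → -20
i32.const 9   → -20 9
i32.const -13 → -20 9 -13
i32.const 4   → -20 9 -13 4
i32.add       → -20 9 -9
i32.add       → -20 0
i32.sub       → -20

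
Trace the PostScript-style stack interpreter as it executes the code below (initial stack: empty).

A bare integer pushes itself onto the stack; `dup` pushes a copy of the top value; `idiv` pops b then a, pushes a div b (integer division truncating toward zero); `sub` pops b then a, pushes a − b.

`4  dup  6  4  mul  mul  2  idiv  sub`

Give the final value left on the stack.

4    → [4]
dup  → [4, 4]
6    → [4, 4, 6]
4    → [4, 4, 6, 4]
mul  → [4, 4, 24]
mul  → [4, 96]
2    → [4, 96, 2]
idiv → [4, 48]
sub  → [-44]

-44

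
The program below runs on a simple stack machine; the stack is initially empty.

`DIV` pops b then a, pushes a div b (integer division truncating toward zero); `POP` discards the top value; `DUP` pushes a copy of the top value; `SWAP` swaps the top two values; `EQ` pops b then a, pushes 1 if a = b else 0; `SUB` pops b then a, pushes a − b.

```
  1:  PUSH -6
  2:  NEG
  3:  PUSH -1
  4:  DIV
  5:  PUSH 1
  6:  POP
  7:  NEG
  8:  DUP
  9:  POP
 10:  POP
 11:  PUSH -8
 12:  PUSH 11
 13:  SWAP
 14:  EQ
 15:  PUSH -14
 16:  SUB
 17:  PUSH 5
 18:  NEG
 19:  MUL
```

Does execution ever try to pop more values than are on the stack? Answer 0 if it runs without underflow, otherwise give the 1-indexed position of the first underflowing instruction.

PUSH -6  -> -6
NEG      -> 6
PUSH -1  -> 6 -1
DIV      -> -6
PUSH 1   -> -6 1
POP      -> -6
NEG      -> 6
DUP      -> 6 6
POP      -> 6
POP      -> (empty)
PUSH -8  -> -8
PUSH 11  -> -8 11
SWAP     -> 11 -8
EQ       -> 0
PUSH -14 -> 0 -14
SUB      -> 14
PUSH 5   -> 14 5
NEG      -> 14 -5
MUL      -> -70

0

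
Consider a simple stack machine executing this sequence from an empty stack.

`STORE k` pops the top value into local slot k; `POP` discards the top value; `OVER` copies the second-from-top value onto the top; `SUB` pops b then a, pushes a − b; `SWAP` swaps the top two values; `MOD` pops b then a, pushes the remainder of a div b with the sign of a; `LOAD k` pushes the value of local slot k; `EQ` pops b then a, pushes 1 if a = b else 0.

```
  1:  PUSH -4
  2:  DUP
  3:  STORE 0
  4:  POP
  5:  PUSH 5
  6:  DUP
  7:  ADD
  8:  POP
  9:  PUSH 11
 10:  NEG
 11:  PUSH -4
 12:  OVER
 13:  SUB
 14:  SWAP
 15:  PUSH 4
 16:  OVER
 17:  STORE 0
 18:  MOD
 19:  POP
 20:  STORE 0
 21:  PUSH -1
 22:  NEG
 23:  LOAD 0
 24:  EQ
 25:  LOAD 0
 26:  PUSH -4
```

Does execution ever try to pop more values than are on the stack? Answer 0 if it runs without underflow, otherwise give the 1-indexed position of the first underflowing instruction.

0

PUSH -4 -> -4
DUP     -> -4 -4
STORE 0 -> -4
POP     -> (empty)
PUSH 5  -> 5
DUP     -> 5 5
ADD     -> 10
POP     -> (empty)
PUSH 11 -> 11
NEG     -> -11
PUSH -4 -> -11 -4
OVER    -> -11 -4 -11
SUB     -> -11 7
SWAP    -> 7 -11
PUSH 4  -> 7 -11 4
OVER    -> 7 -11 4 -11
STORE 0 -> 7 -11 4
MOD     -> 7 -3
POP     -> 7
STORE 0 -> (empty)
PUSH -1 -> -1
NEG     -> 1
LOAD 0  -> 1 7
EQ      -> 0
LOAD 0  -> 0 7
PUSH -4 -> 0 7 -4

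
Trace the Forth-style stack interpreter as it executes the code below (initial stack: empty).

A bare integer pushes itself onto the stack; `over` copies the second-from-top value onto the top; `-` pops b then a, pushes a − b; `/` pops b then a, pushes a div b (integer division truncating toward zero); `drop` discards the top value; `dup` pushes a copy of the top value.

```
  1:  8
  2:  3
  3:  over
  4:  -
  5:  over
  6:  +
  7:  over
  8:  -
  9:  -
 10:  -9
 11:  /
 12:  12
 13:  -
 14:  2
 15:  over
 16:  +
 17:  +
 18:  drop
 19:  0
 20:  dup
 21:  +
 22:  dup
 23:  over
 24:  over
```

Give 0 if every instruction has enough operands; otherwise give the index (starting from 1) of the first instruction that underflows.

8    : 8
3    : 8 3
over : 8 3 8
-    : 8 -5
over : 8 -5 8
+    : 8 3
over : 8 3 8
-    : 8 -5
-    : 13
-9   : 13 -9
/    : -1
12   : -1 12
-    : -13
2    : -13 2
over : -13 2 -13
+    : -13 -11
+    : -24
drop : (empty)
0    : 0
dup  : 0 0
+    : 0
dup  : 0 0
over : 0 0 0
over : 0 0 0 0

0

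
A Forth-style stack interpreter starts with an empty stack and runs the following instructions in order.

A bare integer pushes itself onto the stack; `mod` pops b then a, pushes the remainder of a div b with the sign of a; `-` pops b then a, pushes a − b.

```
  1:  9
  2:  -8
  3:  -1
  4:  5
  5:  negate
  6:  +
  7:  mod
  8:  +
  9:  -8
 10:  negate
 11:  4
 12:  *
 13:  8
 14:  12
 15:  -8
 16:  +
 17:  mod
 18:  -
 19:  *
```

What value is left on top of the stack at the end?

224

9      : 9
-8     : 9 -8
-1     : 9 -8 -1
5      : 9 -8 -1 5
negate : 9 -8 -1 -5
+      : 9 -8 -6
mod    : 9 -2
+      : 7
-8     : 7 -8
negate : 7 8
4      : 7 8 4
*      : 7 32
8      : 7 32 8
12     : 7 32 8 12
-8     : 7 32 8 12 -8
+      : 7 32 8 4
mod    : 7 32 0
-      : 7 32
*      : 224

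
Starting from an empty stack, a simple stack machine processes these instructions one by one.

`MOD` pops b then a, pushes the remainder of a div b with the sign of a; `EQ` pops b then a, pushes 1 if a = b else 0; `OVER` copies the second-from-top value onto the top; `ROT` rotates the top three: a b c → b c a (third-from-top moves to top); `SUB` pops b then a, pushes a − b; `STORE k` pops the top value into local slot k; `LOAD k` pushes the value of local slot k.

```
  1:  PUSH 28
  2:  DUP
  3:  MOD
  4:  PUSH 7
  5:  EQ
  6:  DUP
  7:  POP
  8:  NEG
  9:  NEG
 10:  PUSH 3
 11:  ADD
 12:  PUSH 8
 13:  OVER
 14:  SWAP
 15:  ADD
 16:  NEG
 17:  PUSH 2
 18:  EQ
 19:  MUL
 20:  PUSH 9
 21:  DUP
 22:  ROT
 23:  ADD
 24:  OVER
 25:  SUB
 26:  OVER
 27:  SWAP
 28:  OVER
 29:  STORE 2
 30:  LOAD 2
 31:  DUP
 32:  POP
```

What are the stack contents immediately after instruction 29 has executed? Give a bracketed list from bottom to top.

[9, 9, 0]

PUSH 28 -> [28]
DUP     -> [28, 28]
MOD     -> [0]
PUSH 7  -> [0, 7]
EQ      -> [0]
DUP     -> [0, 0]
POP     -> [0]
NEG     -> [0]
NEG     -> [0]
PUSH 3  -> [0, 3]
ADD     -> [3]
PUSH 8  -> [3, 8]
OVER    -> [3, 8, 3]
SWAP    -> [3, 3, 8]
ADD     -> [3, 11]
NEG     -> [3, -11]
PUSH 2  -> [3, -11, 2]
EQ      -> [3, 0]
MUL     -> [0]
PUSH 9  -> [0, 9]
DUP     -> [0, 9, 9]
ROT     -> [9, 9, 0]
ADD     -> [9, 9]
OVER    -> [9, 9, 9]
SUB     -> [9, 0]
OVER    -> [9, 0, 9]
SWAP    -> [9, 9, 0]
OVER    -> [9, 9, 0, 9]
STORE 2 -> [9, 9, 0]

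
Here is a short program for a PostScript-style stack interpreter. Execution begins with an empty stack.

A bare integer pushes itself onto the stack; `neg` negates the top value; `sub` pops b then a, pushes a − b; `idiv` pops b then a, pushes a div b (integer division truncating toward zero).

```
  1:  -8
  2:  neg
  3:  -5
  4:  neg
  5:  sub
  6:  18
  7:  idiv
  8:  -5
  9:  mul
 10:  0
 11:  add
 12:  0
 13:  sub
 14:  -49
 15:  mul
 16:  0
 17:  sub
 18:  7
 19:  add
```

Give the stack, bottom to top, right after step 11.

-8    [-8]
neg   [8]
-5    [8, -5]
neg   [8, 5]
sub   [3]
18    [3, 18]
idiv  [0]
-5    [0, -5]
mul   [0]
0     [0, 0]
add   [0]

[0]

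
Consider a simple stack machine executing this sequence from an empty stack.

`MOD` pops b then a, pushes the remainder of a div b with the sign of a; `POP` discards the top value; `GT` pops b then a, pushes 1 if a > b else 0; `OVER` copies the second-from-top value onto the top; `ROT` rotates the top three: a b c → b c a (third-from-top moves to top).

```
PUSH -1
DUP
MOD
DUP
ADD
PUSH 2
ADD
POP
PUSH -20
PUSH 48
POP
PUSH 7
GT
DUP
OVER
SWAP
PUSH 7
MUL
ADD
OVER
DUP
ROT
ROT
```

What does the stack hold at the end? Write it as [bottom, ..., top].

PUSH -1  → [-1]
DUP      → [-1, -1]
MOD      → [0]
DUP      → [0, 0]
ADD      → [0]
PUSH 2   → [0, 2]
ADD      → [2]
POP      → []
PUSH -20 → [-20]
PUSH 48  → [-20, 48]
POP      → [-20]
PUSH 7   → [-20, 7]
GT       → [0]
DUP      → [0, 0]
OVER     → [0, 0, 0]
SWAP     → [0, 0, 0]
PUSH 7   → [0, 0, 0, 7]
MUL      → [0, 0, 0]
ADD      → [0, 0]
OVER     → [0, 0, 0]
DUP      → [0, 0, 0, 0]
ROT      → [0, 0, 0, 0]
ROT      → [0, 0, 0, 0]

[0, 0, 0, 0]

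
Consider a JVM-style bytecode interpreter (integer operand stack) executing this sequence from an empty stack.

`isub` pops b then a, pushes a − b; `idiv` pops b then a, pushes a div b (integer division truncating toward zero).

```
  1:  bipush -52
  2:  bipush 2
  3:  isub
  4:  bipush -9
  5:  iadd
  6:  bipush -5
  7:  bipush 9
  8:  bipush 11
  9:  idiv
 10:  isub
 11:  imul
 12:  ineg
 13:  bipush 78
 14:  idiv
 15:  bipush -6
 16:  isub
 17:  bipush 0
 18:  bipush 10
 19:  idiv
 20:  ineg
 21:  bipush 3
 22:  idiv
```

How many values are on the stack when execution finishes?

2

bipush -52  [-52]
bipush 2    [-52, 2]
isub        [-54]
bipush -9   [-54, -9]
iadd        [-63]
bipush -5   [-63, -5]
bipush 9    [-63, -5, 9]
bipush 11   [-63, -5, 9, 11]
idiv        [-63, -5, 0]
isub        [-63, -5]
imul        [315]
ineg        [-315]
bipush 78   [-315, 78]
idiv        [-4]
bipush -6   [-4, -6]
isub        [2]
bipush 0    [2, 0]
bipush 10   [2, 0, 10]
idiv        [2, 0]
ineg        [2, 0]
bipush 3    [2, 0, 3]
idiv        [2, 0]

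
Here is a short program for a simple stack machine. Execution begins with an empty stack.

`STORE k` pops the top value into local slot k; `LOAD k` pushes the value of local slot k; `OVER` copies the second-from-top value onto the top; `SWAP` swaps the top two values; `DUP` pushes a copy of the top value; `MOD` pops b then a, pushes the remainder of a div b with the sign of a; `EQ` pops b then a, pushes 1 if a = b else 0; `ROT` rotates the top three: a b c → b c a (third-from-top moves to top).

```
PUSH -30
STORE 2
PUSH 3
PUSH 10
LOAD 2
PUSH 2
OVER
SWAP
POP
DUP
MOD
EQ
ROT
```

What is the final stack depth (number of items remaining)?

3

PUSH -30 → -30
STORE 2  → (empty)
PUSH 3   → 3
PUSH 10  → 3 10
LOAD 2   → 3 10 -30
PUSH 2   → 3 10 -30 2
OVER     → 3 10 -30 2 -30
SWAP     → 3 10 -30 -30 2
POP      → 3 10 -30 -30
DUP      → 3 10 -30 -30 -30
MOD      → 3 10 -30 0
EQ       → 3 10 0
ROT      → 10 0 3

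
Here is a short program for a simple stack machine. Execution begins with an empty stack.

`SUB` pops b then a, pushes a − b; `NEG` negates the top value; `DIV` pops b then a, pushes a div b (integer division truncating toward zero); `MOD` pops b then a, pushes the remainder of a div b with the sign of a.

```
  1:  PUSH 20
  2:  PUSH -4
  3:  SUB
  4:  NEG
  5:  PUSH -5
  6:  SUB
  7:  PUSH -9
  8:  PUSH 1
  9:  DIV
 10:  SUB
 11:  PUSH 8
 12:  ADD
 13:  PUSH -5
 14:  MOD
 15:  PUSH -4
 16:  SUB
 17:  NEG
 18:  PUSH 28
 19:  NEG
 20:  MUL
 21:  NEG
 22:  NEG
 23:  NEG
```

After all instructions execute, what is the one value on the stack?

PUSH 20 -> [20]
PUSH -4 -> [20, -4]
SUB     -> [24]
NEG     -> [-24]
PUSH -5 -> [-24, -5]
SUB     -> [-19]
PUSH -9 -> [-19, -9]
PUSH 1  -> [-19, -9, 1]
DIV     -> [-19, -9]
SUB     -> [-10]
PUSH 8  -> [-10, 8]
ADD     -> [-2]
PUSH -5 -> [-2, -5]
MOD     -> [-2]
PUSH -4 -> [-2, -4]
SUB     -> [2]
NEG     -> [-2]
PUSH 28 -> [-2, 28]
NEG     -> [-2, -28]
MUL     -> [56]
NEG     -> [-56]
NEG     -> [56]
NEG     -> [-56]

-56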